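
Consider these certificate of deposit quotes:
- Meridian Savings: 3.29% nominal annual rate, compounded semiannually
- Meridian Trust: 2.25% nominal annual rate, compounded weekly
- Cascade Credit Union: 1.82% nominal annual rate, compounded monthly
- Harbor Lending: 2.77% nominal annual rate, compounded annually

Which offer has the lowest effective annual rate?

Cascade Credit Union

Meridian Savings: (1 + 0.0329/2)^2 − 1 = 3.317%
Meridian Trust: (1 + 0.0225/52)^52 − 1 = 2.275%
Cascade Credit Union: (1 + 0.0182/12)^12 − 1 = 1.835%
Harbor Lending: compounded annually, EAR = 2.770%
The lowest effective annual rate is Cascade Credit Union at 1.835%.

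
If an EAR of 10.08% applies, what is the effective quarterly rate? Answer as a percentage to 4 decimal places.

The per-quarter rate i satisfies (1 + i)^4 = 1 + 0.1008.
i = 1.1008^(1/4) − 1 = 0.0242998 = 2.4300%.

2.4300%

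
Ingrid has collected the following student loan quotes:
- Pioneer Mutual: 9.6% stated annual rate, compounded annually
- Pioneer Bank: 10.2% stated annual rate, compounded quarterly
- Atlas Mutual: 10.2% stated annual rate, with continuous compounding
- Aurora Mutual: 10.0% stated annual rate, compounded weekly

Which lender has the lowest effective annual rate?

Pioneer Mutual: compounded annually, EAR = 9.600%
Pioneer Bank: (1 + 0.102/4)^4 − 1 = 10.597%
Atlas Mutual: e^0.102 − 1 = 10.738%
Aurora Mutual: (1 + 0.100/52)^52 − 1 = 10.506%
The lowest effective annual rate is Pioneer Mutual at 9.600%.

Pioneer Mutual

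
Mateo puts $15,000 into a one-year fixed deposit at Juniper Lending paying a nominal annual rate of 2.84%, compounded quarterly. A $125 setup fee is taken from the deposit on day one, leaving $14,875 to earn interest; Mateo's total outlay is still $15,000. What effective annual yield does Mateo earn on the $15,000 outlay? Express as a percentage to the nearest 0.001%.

Value after one year: 14,875 × (1 + 0.0284/4)^4 = 14,875 × 1.028704 = $15,301.97.
Effective yield on the $15,000 outlay: 15,301.97 / 15,000 − 1 = 0.020131 = 2.013%.

2.013%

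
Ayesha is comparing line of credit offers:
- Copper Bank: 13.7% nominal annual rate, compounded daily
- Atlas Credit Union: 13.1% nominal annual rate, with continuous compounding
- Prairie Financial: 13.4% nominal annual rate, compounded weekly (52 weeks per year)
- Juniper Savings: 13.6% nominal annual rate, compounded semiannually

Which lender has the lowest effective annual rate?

Copper Bank: (1 + 0.137/365)^365 − 1 = 14.680%
Atlas Credit Union: e^0.131 − 1 = 13.997%
Prairie Financial: (1 + 0.134/52)^52 − 1 = 14.320%
Juniper Savings: (1 + 0.136/2)^2 − 1 = 14.062%
The lowest effective annual rate is Atlas Credit Union at 13.997%.

Atlas Credit Union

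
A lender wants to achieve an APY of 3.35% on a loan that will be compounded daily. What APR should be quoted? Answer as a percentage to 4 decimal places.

(1 + r/365)^365 − 1 = 0.0335, so 1 + r/365 = 1.0335^(1/365).
r/365 = 0.000090, so r = 0.032953 = 3.2953%.

3.2953%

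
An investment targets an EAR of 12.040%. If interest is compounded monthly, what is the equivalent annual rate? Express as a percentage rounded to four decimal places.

(1 + r/12)^12 − 1 = 0.12040, so 1 + r/12 = 1.12040^(1/12).
r/12 = 0.009519, so r = 0.114226 = 11.4226%.

11.4226%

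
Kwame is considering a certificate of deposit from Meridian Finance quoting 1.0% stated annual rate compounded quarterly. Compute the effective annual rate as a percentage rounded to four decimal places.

EAR = (1 + 0.010/4)^4 − 1.
= 1.010038 − 1 = 1.0038%.

1.0038%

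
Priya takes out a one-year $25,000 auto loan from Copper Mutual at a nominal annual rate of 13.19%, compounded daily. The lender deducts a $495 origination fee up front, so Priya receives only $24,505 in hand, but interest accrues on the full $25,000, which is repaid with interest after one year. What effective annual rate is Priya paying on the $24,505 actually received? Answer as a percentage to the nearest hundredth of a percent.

16.40%

Amount owed after one year: 25,000 × (1 + 0.1319/365)^365 = 25,000 × 1.140967 = $28,524.18.
Effective rate on net proceeds: 28,524.18 / 24,505 − 1 = 0.164015 = 16.40%.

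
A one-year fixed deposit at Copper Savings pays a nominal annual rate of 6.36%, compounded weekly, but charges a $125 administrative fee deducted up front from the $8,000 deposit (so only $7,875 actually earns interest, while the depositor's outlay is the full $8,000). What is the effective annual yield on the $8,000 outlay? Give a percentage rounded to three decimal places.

Value after one year: 7,875 × (1 + 0.0636/52)^52 = 7,875 × 1.065625 = $8,391.79.
Effective yield on the $8,000 outlay: 8,391.79 / 8,000 − 1 = 0.048974 = 4.897%.

4.897%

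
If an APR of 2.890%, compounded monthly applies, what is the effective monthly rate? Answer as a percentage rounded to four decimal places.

With a nominal annual rate compounded monthly, the periodic rate is the nominal rate divided by 12.
i = 0.02890 / 12 = 0.0024083 = 0.2408%.

0.2408%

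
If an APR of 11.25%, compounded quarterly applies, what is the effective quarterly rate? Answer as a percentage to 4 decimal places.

With a nominal annual rate compounded quarterly, the periodic rate is the nominal rate divided by 4.
i = 0.1125 / 4 = 0.0281250 = 2.8125%.

2.8125%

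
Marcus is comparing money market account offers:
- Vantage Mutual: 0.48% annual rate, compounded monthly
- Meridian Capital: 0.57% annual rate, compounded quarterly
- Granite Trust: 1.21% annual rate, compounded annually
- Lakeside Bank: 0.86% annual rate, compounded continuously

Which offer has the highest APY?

Granite Trust

Vantage Mutual: (1 + 0.0048/12)^12 − 1 = 0.481%
Meridian Capital: (1 + 0.0057/4)^4 − 1 = 0.571%
Granite Trust: compounded annually, EAR = 1.210%
Lakeside Bank: e^0.0086 − 1 = 0.864%
The highest effective annual rate is Granite Trust at 1.210%.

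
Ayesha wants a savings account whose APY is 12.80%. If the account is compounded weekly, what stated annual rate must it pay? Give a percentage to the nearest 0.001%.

12.059%

(1 + r/52)^52 − 1 = 0.1280, so 1 + r/52 = 1.1280^(1/52).
r/52 = 0.002319, so r = 0.120586 = 12.059%.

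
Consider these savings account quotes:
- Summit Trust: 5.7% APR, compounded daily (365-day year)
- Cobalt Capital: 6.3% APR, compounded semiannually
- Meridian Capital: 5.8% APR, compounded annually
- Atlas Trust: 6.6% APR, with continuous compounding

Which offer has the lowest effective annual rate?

Summit Trust: (1 + 0.057/365)^365 − 1 = 5.865%
Cobalt Capital: (1 + 0.063/2)^2 − 1 = 6.399%
Meridian Capital: compounded annually, EAR = 5.800%
Atlas Trust: e^0.066 − 1 = 6.823%
The lowest effective annual rate is Meridian Capital at 5.800%.

Meridian Capital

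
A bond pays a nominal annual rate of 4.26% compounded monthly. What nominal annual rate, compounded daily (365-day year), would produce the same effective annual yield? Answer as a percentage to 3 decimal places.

4.253%

EAR = (1 + 0.0426/12)^12 − 1 = 0.043442.
Solve (1 + r/365)^365 = 1.043442: r/365 = 1.043442^(1/365) − 1 = 0.000117, so r = 0.042527 = 4.253%.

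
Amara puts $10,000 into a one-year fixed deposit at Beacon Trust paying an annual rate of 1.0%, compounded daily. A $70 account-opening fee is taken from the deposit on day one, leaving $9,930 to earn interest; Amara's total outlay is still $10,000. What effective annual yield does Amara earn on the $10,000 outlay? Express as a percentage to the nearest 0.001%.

Value after one year: 9,930 × (1 + 0.010/365)^365 = 9,930 × 1.010050 = $10,029.80.
Effective yield on the $10,000 outlay: 10,029.80 / 10,000 − 1 = 0.002980 = 0.298%.

0.298%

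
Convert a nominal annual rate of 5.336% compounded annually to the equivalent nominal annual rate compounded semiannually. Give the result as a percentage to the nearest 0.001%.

5.267%

Compounded annually, EAR = nominal = 0.053360.
Solve (1 + r/2)^2 = 1.053360: r/2 = 1.053360^(1/2) − 1 = 0.026333, so r = 0.052667 = 5.267%.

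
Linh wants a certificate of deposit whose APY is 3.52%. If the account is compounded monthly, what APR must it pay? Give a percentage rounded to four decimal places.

3.4645%

(1 + r/12)^12 − 1 = 0.0352, so 1 + r/12 = 1.0352^(1/12).
r/12 = 0.002887, so r = 0.034645 = 3.4645%.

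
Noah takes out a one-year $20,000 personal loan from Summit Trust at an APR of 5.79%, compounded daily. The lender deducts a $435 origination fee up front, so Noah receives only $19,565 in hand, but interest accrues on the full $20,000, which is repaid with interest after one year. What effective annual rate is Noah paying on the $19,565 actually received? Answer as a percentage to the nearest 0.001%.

8.316%

Amount owed after one year: 20,000 × (1 + 0.0579/365)^365 = 20,000 × 1.059604 = $21,192.08.
Effective rate on net proceeds: 21,192.08 / 19,565 − 1 = 0.083163 = 8.316%.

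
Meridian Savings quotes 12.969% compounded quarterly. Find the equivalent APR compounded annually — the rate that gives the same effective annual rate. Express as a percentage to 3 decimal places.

13.613%

EAR = (1 + 0.12969/4)^4 − 1 = 0.136135.
Compounded annually, the equivalent nominal rate is the EAR itself: 13.613%.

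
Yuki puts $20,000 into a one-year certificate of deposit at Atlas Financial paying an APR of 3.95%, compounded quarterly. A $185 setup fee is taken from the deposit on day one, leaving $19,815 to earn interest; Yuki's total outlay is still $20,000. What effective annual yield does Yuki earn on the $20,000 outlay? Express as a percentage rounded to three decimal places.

3.047%

Value after one year: 19,815 × (1 + 0.0395/4)^4 = 19,815 × 1.040089 = $20,609.36.
Effective yield on the $20,000 outlay: 20,609.36 / 20,000 − 1 = 0.030468 = 3.047%.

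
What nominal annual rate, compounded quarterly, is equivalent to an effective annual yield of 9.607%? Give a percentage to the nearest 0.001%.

9.279%

(1 + r/4)^4 − 1 = 0.09607, so 1 + r/4 = 1.09607^(1/4).
r/4 = 0.023198, so r = 0.092791 = 9.279%.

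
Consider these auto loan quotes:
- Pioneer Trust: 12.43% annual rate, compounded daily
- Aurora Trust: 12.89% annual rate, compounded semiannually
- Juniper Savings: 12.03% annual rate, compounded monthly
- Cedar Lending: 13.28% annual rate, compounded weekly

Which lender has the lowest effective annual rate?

Juniper Savings

Pioneer Trust: (1 + 0.1243/365)^365 − 1 = 13.233%
Aurora Trust: (1 + 0.1289/2)^2 − 1 = 13.305%
Juniper Savings: (1 + 0.1203/12)^12 − 1 = 12.716%
Cedar Lending: (1 + 0.1328/52)^52 − 1 = 14.183%
The lowest effective annual rate is Juniper Savings at 12.716%.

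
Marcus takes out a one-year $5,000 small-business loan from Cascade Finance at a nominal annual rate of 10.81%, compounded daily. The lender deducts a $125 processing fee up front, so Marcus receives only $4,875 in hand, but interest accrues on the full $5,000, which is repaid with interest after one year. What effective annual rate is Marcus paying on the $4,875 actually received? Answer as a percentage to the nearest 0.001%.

14.271%

Amount owed after one year: 5,000 × (1 + 0.1081/365)^365 = 5,000 × 1.114141 = $5,570.71.
Effective rate on net proceeds: 5,570.71 / 4,875 − 1 = 0.142709 = 14.271%.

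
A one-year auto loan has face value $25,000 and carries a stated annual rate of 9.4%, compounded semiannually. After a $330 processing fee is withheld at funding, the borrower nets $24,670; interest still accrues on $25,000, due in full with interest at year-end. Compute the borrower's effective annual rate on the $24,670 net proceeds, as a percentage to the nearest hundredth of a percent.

11.09%

Amount owed after one year: 25,000 × (1 + 0.094/2)^2 = 25,000 × 1.096209 = $27,405.22.
Effective rate on net proceeds: 27,405.22 / 24,670 − 1 = 0.110873 = 11.09%.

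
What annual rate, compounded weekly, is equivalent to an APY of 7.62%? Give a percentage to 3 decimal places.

7.349%

(1 + r/52)^52 − 1 = 0.0762, so 1 + r/52 = 1.0762^(1/52).
r/52 = 0.001413, so r = 0.073488 = 7.349%.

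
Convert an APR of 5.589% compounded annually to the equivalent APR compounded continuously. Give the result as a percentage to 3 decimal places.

Compounded annually, EAR = nominal = 0.055890.
Equivalent continuous rate: r = ln(1 + 0.055890) = 0.054384 = 5.438%.

5.438%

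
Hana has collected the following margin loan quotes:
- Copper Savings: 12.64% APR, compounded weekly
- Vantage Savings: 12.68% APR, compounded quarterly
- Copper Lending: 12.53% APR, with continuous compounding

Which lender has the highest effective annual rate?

Copper Savings

Copper Savings: (1 + 0.1264/52)^52 − 1 = 13.456%
Vantage Savings: (1 + 0.1268/4)^4 − 1 = 13.296%
Copper Lending: e^0.1253 − 1 = 13.349%
The highest effective annual rate is Copper Savings at 13.456%.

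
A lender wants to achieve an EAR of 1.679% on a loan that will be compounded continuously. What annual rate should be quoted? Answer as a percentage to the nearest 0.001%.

1.665%

Continuous: nominal r satisfies e^r − 1 = 0.01679.
r = ln(1 + 0.01679) = ln(1.01679) = 0.016651 = 1.665%.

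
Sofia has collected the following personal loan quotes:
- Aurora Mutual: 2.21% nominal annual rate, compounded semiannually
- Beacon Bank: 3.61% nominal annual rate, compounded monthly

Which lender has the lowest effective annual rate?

Aurora Mutual

Aurora Mutual: (1 + 0.0221/2)^2 − 1 = 2.222%
Beacon Bank: (1 + 0.0361/12)^12 − 1 = 3.670%
The lowest effective annual rate is Aurora Mutual at 2.222%.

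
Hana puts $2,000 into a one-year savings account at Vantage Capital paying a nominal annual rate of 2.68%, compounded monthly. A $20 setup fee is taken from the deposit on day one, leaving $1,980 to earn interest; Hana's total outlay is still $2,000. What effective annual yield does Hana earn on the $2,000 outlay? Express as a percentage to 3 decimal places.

1.686%

Value after one year: 1,980 × (1 + 0.0268/12)^12 = 1,980 × 1.027132 = $2,033.72.
Effective yield on the $2,000 outlay: 2,033.72 / 2,000 − 1 = 0.016860 = 1.686%.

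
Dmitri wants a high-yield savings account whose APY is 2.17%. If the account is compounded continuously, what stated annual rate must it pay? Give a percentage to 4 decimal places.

Continuous: nominal r satisfies e^r − 1 = 0.0217.
r = ln(1 + 0.0217) = ln(1.0217) = 0.021468 = 2.1468%.

2.1468%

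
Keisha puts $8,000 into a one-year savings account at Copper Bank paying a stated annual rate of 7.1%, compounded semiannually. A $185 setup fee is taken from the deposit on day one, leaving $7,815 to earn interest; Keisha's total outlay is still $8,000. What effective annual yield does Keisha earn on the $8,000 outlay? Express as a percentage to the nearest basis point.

Value after one year: 7,815 × (1 + 0.071/2)^2 = 7,815 × 1.072260 = $8,379.71.
Effective yield on the $8,000 outlay: 8,379.71 / 8,000 − 1 = 0.047464 = 4.75%.

4.75%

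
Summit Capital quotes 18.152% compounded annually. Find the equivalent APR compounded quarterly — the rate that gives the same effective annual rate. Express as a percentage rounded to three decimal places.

Compounded annually, EAR = nominal = 0.181520.
Solve (1 + r/4)^4 = 1.181520: r/4 = 1.181520^(1/4) − 1 = 0.042582, so r = 0.170328 = 17.033%.

17.033%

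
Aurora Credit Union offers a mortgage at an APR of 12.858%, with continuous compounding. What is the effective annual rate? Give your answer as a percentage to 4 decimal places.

With continuous compounding, EAR = e^0.12858 − 1.
e^0.12858 = 1.137212, so EAR = 0.137212 = 13.7212%.

13.7212%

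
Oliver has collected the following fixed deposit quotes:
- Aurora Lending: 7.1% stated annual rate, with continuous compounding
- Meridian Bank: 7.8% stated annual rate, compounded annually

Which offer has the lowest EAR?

Aurora Lending

Aurora Lending: e^0.071 − 1 = 7.358%
Meridian Bank: compounded annually, EAR = 7.800%
The lowest effective annual rate is Aurora Lending at 7.358%.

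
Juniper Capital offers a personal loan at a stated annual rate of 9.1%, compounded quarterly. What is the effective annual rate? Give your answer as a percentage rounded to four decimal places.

EAR = (1 + 0.091/4)^4 − 1.
= 1.094153 − 1 = 9.4153%.

9.4153%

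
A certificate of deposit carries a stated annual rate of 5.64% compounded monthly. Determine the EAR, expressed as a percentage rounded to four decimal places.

5.7881%

EAR = (1 + 0.0564/12)^12 − 1.
= (1 + 0.004700)^12 − 1 = 1.057881 − 1 = 5.7881%.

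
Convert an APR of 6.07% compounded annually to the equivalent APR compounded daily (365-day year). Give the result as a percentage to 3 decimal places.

5.893%

Compounded annually, EAR = nominal = 0.060700.
Solve (1 + r/365)^365 = 1.060700: r/365 = 1.060700^(1/365) − 1 = 0.000161, so r = 0.058934 = 5.893%.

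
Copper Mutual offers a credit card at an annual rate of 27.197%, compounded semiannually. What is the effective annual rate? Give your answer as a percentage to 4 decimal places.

EAR = (1 + 0.27197/2)^2 − 1.
= (1 + 0.135985)^2 − 1 = 1.290462 − 1 = 29.0462%.

29.0462%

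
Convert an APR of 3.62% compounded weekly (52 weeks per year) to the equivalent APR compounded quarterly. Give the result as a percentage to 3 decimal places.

3.635%

EAR = (1 + 0.0362/52)^52 − 1 = 0.036850.
Solve (1 + r/4)^4 = 1.036850: r/4 = 1.036850^(1/4) − 1 = 0.009088, so r = 0.036352 = 3.635%.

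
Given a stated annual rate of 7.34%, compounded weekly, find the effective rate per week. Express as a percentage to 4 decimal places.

With a nominal annual rate compounded weekly, the periodic rate is the nominal rate divided by 52.
i = 0.0734 / 52 = 0.0014115 = 0.1412%.

0.1412%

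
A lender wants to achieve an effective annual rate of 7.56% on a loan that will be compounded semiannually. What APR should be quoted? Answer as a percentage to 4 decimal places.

(1 + r/2)^2 − 1 = 0.0756, so 1 + r/2 = 1.0756^(1/2).
r/2 = 0.037111, so r = 0.074223 = 7.4223%.

7.4223%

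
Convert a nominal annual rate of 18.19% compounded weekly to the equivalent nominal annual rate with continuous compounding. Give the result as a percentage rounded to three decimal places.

EAR = (1 + 0.1819/52)^52 − 1 = 0.199114.
Equivalent continuous rate: r = ln(1 + 0.199114) = 0.181583 = 18.158%.

18.158%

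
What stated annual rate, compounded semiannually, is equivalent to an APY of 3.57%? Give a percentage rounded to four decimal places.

3.5387%

(1 + r/2)^2 − 1 = 0.0357, so 1 + r/2 = 1.0357^(1/2).
r/2 = 0.017693, so r = 0.035387 = 3.5387%.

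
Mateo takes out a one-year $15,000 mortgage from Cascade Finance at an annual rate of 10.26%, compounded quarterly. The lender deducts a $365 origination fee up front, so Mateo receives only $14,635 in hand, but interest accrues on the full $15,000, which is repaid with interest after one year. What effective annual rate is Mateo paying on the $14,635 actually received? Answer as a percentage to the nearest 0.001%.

Amount owed after one year: 15,000 × (1 + 0.1026/4)^4 = 15,000 × 1.106615 = $16,599.23.
Effective rate on net proceeds: 16,599.23 / 14,635 − 1 = 0.134215 = 13.421%.

13.421%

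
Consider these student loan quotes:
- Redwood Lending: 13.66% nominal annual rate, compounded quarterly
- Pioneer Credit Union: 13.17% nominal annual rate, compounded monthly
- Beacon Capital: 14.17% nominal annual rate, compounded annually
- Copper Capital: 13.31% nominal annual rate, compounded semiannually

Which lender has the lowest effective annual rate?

Copper Capital

Redwood Lending: (1 + 0.1366/4)^4 − 1 = 14.376%
Pioneer Credit Union: (1 + 0.1317/12)^12 − 1 = 13.995%
Beacon Capital: compounded annually, EAR = 14.170%
Copper Capital: (1 + 0.1331/2)^2 − 1 = 13.753%
The lowest effective annual rate is Copper Capital at 13.753%.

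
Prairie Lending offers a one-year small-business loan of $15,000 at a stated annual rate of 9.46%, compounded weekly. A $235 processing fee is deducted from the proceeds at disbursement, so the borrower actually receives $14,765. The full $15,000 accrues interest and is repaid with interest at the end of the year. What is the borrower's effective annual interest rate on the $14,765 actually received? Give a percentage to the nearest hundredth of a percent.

11.66%

Amount owed after one year: 15,000 × (1 + 0.0946/52)^52 = 15,000 × 1.099125 = $16,486.87.
Effective rate on net proceeds: 16,486.87 / 14,765 − 1 = 0.116618 = 11.66%.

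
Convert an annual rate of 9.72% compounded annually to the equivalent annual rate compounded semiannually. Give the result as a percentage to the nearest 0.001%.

9.495%

Compounded annually, EAR = nominal = 0.097200.
Solve (1 + r/2)^2 = 1.097200: r/2 = 1.097200^(1/2) − 1 = 0.047473, so r = 0.094946 = 9.495%.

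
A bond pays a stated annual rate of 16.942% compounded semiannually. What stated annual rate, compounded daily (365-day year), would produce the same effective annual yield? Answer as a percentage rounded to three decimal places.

16.266%

EAR = (1 + 0.16942/2)^2 − 1 = 0.176596.
Solve (1 + r/365)^365 = 1.176596: r/365 = 1.176596^(1/365) − 1 = 0.000446, so r = 0.162662 = 16.266%.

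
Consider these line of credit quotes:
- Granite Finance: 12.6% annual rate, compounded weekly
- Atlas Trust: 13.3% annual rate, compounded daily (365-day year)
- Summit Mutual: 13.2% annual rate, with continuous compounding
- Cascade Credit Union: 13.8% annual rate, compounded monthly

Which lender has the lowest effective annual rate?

Granite Finance: (1 + 0.126/52)^52 − 1 = 13.411%
Atlas Trust: (1 + 0.133/365)^365 − 1 = 14.222%
Summit Mutual: e^0.132 − 1 = 14.111%
Cascade Credit Union: (1 + 0.138/12)^12 − 1 = 14.707%
The lowest effective annual rate is Granite Finance at 13.411%.

Granite Finance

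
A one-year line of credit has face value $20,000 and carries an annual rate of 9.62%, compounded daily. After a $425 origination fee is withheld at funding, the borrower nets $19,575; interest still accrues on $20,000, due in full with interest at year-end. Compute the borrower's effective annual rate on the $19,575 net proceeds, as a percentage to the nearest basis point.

12.49%

Amount owed after one year: 20,000 × (1 + 0.0962/365)^365 = 20,000 × 1.100965 = $22,019.31.
Effective rate on net proceeds: 22,019.31 / 19,575 − 1 = 0.124869 = 12.49%.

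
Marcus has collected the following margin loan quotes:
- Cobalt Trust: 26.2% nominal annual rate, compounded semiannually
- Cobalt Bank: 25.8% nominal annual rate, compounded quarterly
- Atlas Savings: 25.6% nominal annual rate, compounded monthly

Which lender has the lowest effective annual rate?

Cobalt Trust

Cobalt Trust: (1 + 0.262/2)^2 − 1 = 27.916%
Cobalt Bank: (1 + 0.258/4)^4 − 1 = 28.405%
Atlas Savings: (1 + 0.256/12)^12 − 1 = 28.828%
The lowest effective annual rate is Cobalt Trust at 27.916%.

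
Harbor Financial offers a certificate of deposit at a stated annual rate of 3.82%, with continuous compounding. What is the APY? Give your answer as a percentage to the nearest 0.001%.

With continuous compounding, EAR = e^0.0382 − 1.
e^0.0382 = 1.038939, so EAR = 0.038939 = 3.894%.

3.894%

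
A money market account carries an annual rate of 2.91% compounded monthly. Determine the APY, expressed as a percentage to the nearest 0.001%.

EAR = (1 + 0.0291/12)^12 − 1.
= 1.029491 − 1 = 2.949%.

2.949%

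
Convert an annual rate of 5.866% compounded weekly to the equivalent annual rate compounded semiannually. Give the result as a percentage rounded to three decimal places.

5.949%

EAR = (1 + 0.05866/52)^52 − 1 = 0.060380.
Solve (1 + r/2)^2 = 1.060380: r/2 = 1.060380^(1/2) − 1 = 0.029747, so r = 0.059495 = 5.949%.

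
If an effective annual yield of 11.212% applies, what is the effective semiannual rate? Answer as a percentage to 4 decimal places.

5.4571%

The per-half-year rate i satisfies (1 + i)^2 = 1 + 0.11212.
i = 1.11212^(1/2) − 1 = 0.0545710 = 5.4571%.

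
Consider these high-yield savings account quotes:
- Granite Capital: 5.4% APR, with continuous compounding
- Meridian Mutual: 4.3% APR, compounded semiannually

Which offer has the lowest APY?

Granite Capital: e^0.054 − 1 = 5.548%
Meridian Mutual: (1 + 0.043/2)^2 − 1 = 4.346%
The lowest effective annual rate is Meridian Mutual at 4.346%.

Meridian Mutual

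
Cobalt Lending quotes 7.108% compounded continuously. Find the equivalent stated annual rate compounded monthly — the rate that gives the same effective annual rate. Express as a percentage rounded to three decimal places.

7.129%

EAR under continuous compounding: e^0.07108 − 1 = 0.073667.
Solve (1 + r/12)^12 = 1.073667: r/12 = 1.073667^(1/12) − 1 = 0.005941, so r = 0.071291 = 7.129%.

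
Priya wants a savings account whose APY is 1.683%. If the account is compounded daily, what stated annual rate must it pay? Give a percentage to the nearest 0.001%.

1.669%

(1 + r/365)^365 − 1 = 0.01683, so 1 + r/365 = 1.01683^(1/365).
r/365 = 0.000046, so r = 0.016690 = 1.669%.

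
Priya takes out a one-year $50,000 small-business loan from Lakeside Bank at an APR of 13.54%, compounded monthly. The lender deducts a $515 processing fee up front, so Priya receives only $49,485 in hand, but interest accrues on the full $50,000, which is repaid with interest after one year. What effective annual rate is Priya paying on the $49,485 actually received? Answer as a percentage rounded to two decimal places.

15.60%

Amount owed after one year: 50,000 × (1 + 0.1354/12)^12 = 50,000 × 1.144127 = $57,206.35.
Effective rate on net proceeds: 57,206.35 / 49,485 − 1 = 0.156034 = 15.60%.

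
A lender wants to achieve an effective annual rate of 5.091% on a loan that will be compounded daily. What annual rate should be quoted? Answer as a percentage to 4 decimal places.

(1 + r/365)^365 − 1 = 0.05091, so 1 + r/365 = 1.05091^(1/365).
r/365 = 0.000136, so r = 0.049660 = 4.9660%.

4.9660%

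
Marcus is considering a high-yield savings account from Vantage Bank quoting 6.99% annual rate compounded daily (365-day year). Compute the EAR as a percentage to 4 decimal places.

7.2394%

EAR = (1 + 0.0699/365)^365 − 1.
= (1 + 0.000192)^365 − 1 = 1.072394 − 1 = 7.2394%.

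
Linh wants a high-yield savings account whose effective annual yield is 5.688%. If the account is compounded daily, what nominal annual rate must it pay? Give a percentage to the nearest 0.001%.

(1 + r/365)^365 − 1 = 0.05688, so 1 + r/365 = 1.05688^(1/365).
r/365 = 0.000152, so r = 0.055325 = 5.533%.

5.533%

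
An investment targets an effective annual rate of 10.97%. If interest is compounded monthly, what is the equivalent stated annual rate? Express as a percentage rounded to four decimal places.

(1 + r/12)^12 − 1 = 0.1097, so 1 + r/12 = 1.1097^(1/12).
r/12 = 0.008712, so r = 0.104542 = 10.4542%.

10.4542%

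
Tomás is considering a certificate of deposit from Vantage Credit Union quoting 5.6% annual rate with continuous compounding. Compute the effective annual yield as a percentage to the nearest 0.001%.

With continuous compounding, EAR = e^0.056 − 1.
e^0.056 = 1.057598, so EAR = 0.057598 = 5.760%.

5.760%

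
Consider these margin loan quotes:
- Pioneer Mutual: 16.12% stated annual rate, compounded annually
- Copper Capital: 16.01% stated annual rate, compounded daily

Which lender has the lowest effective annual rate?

Pioneer Mutual: compounded annually, EAR = 16.120%
Copper Capital: (1 + 0.1601/365)^365 − 1 = 17.359%
The lowest effective annual rate is Pioneer Mutual at 16.120%.

Pioneer Mutual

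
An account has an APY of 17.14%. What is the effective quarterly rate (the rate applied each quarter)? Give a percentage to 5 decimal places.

The per-quarter rate i satisfies (1 + i)^4 = 1 + 0.1714.
i = 1.1714^(1/4) − 1 = 0.0403424 = 4.03424%.

4.03424%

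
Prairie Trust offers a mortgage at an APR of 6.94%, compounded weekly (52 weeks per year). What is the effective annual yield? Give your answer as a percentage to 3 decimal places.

EAR = (1 + 0.0694/52)^52 − 1.
= 1.071815 − 1 = 7.182%.

7.182%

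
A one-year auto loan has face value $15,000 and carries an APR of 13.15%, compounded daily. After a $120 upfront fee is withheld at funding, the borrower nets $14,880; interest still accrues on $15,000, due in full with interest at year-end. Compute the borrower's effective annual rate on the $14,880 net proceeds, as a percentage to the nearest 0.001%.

Amount owed after one year: 15,000 × (1 + 0.1315/365)^365 = 15,000 × 1.140511 = $17,107.66.
Effective rate on net proceeds: 17,107.66 / 14,880 − 1 = 0.149709 = 14.971%.

14.971%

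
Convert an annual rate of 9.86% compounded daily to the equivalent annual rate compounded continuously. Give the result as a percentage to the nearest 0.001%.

EAR = (1 + 0.0986/365)^365 − 1 = 0.103610.
Equivalent continuous rate: r = ln(1 + 0.103610) = 0.098587 = 9.859%.

9.859%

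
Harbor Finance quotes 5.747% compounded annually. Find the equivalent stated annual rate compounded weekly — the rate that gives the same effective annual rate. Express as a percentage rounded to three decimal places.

5.591%

Compounded annually, EAR = nominal = 0.057470.
Solve (1 + r/52)^52 = 1.057470: r/52 = 1.057470^(1/52) − 1 = 0.001075, so r = 0.055909 = 5.591%.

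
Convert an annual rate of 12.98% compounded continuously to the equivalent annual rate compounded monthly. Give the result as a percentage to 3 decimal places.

EAR under continuous compounding: e^0.1298 − 1 = 0.138601.
Solve (1 + r/12)^12 = 1.138601: r/12 = 1.138601^(1/12) − 1 = 0.010875, so r = 0.130505 = 13.050%.

13.050%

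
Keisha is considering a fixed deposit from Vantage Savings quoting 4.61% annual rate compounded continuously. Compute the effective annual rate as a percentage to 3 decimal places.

With continuous compounding, EAR = e^0.0461 − 1.
e^0.0461 = 1.047179, so EAR = 0.047179 = 4.718%.

4.718%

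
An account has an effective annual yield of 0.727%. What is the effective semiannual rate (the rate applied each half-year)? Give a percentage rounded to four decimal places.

0.3628%

The per-half-year rate i satisfies (1 + i)^2 = 1 + 0.00727.
i = 1.00727^(1/2) − 1 = 0.0036284 = 0.3628%.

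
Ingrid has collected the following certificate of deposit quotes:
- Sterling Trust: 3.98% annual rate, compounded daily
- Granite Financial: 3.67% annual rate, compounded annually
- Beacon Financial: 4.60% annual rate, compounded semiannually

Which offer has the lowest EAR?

Sterling Trust: (1 + 0.0398/365)^365 − 1 = 4.060%
Granite Financial: compounded annually, EAR = 3.670%
Beacon Financial: (1 + 0.0460/2)^2 − 1 = 4.653%
The lowest effective annual rate is Granite Financial at 3.670%.

Granite Financial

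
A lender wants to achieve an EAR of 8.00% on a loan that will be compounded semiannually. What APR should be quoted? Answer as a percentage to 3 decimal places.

7.846%

(1 + r/2)^2 − 1 = 0.0800, so 1 + r/2 = 1.0800^(1/2).
r/2 = 0.039230, so r = 0.078461 = 7.846%.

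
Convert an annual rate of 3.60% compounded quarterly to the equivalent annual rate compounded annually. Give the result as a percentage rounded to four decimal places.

EAR = (1 + 0.0360/4)^4 − 1 = 0.036489.
Compounded annually, the equivalent nominal rate is the EAR itself: 3.6489%.

3.6489%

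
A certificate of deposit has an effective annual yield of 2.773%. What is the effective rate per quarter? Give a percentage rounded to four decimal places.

The per-quarter rate i satisfies (1 + i)^4 = 1 + 0.02773.
i = 1.02773^(1/4) − 1 = 0.0068616 = 0.6862%.

0.6862%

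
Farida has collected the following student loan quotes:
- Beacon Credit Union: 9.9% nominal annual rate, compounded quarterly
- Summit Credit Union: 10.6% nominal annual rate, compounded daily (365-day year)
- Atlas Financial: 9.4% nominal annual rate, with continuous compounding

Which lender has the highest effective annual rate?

Beacon Credit Union: (1 + 0.099/4)^4 − 1 = 10.274%
Summit Credit Union: (1 + 0.106/365)^365 − 1 = 11.180%
Atlas Financial: e^0.094 − 1 = 9.856%
The highest effective annual rate is Summit Credit Union at 11.180%.

Summit Credit Union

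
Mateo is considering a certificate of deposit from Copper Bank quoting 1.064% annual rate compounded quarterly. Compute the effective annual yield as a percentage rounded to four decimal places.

EAR = (1 + 0.01064/4)^4 − 1.
= 1.010683 − 1 = 1.0683%.

1.0683%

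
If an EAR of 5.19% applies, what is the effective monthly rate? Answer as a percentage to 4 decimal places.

The per-month rate i satisfies (1 + i)^12 = 1 + 0.0519.
i = 1.0519^(1/12) − 1 = 0.0042254 = 0.4225%.

0.4225%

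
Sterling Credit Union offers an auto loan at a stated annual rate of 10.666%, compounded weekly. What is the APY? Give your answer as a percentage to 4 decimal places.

EAR = (1 + 0.10666/52)^52 − 1.
= (1 + 0.002051)^52 − 1 = 1.112434 − 1 = 11.2434%.

11.2434%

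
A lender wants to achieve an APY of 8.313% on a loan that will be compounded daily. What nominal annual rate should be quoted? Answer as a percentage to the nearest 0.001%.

7.986%

(1 + r/365)^365 − 1 = 0.08313, so 1 + r/365 = 1.08313^(1/365).
r/365 = 0.000219, so r = 0.079864 = 7.986%.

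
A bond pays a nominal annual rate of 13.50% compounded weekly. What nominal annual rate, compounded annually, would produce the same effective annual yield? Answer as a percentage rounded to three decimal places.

EAR = (1 + 0.1350/52)^52 − 1 = 0.144337.
Compounded annually, the equivalent nominal rate is the EAR itself: 14.434%.

14.434%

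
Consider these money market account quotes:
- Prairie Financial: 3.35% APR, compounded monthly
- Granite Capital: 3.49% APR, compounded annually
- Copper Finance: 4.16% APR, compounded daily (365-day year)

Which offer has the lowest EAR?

Prairie Financial: (1 + 0.0335/12)^12 − 1 = 3.402%
Granite Capital: compounded annually, EAR = 3.490%
Copper Finance: (1 + 0.0416/365)^365 − 1 = 4.247%
The lowest effective annual rate is Prairie Financial at 3.402%.

Prairie Financial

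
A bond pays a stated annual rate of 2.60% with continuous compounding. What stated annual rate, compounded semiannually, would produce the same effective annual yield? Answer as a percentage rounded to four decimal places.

EAR under continuous compounding: e^0.0260 − 1 = 0.026341.
Solve (1 + r/2)^2 = 1.026341: r/2 = 1.026341^(1/2) − 1 = 0.013085, so r = 0.026170 = 2.6170%.

2.6170%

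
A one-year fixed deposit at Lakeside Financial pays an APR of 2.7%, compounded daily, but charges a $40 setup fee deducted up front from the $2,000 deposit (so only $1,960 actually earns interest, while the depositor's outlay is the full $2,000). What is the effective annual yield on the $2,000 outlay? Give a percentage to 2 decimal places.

0.68%

Value after one year: 1,960 × (1 + 0.027/365)^365 = 1,960 × 1.027367 = $2,013.64.
Effective yield on the $2,000 outlay: 2,013.64 / 2,000 − 1 = 0.006819 = 0.68%.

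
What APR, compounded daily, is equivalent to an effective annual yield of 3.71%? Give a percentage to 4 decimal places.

(1 + r/365)^365 − 1 = 0.0371, so 1 + r/365 = 1.0371^(1/365).
r/365 = 0.000100, so r = 0.036430 = 3.6430%.

3.6430%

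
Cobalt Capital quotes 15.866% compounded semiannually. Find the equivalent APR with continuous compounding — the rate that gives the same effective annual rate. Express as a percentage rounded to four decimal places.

15.2681%

EAR = (1 + 0.15866/2)^2 − 1 = 0.164953.
Equivalent continuous rate: r = ln(1 + 0.164953) = 0.152681 = 15.2681%.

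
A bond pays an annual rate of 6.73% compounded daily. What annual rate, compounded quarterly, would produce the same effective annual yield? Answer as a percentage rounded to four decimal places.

EAR = (1 + 0.0673/365)^365 − 1 = 0.069610.
Solve (1 + r/4)^4 = 1.069610: r/4 = 1.069610^(1/4) − 1 = 0.016966, so r = 0.067863 = 6.7863%.

6.7863%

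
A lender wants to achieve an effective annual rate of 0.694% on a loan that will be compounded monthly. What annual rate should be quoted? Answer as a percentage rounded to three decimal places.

(1 + r/12)^12 − 1 = 0.00694, so 1 + r/12 = 1.00694^(1/12).
r/12 = 0.000577, so r = 0.006918 = 0.692%.

0.692%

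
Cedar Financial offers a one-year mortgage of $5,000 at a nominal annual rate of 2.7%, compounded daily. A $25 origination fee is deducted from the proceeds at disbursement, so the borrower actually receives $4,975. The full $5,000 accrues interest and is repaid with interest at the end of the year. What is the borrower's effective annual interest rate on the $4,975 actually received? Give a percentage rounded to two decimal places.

Amount owed after one year: 5,000 × (1 + 0.027/365)^365 = 5,000 × 1.027367 = $5,136.83.
Effective rate on net proceeds: 5,136.83 / 4,975 − 1 = 0.032529 = 3.25%.

3.25%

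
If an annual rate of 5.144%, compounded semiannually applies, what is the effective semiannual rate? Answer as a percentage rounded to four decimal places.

2.5720%

With a nominal annual rate compounded semiannually, the periodic rate is the nominal rate divided by 2.
i = 0.05144 / 2 = 0.0257200 = 2.5720%.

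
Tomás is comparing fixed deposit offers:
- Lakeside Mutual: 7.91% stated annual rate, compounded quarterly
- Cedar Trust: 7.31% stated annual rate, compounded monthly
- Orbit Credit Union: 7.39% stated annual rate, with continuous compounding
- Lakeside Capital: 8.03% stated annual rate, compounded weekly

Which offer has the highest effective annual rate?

Lakeside Mutual: (1 + 0.0791/4)^4 − 1 = 8.148%
Cedar Trust: (1 + 0.0731/12)^12 − 1 = 7.560%
Orbit Credit Union: e^0.0739 − 1 = 7.670%
Lakeside Capital: (1 + 0.0803/52)^52 − 1 = 8.354%
The highest effective annual rate is Lakeside Capital at 8.354%.

Lakeside Capital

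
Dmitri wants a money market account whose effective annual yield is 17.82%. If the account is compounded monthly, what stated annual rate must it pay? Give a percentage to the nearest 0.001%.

16.511%

(1 + r/12)^12 − 1 = 0.1782, so 1 + r/12 = 1.1782^(1/12).
r/12 = 0.013759, so r = 0.165113 = 16.511%.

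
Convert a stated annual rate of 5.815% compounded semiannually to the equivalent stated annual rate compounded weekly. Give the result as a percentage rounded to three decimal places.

EAR = (1 + 0.05815/2)^2 − 1 = 0.058995.
Solve (1 + r/52)^52 = 1.058995: r/52 = 1.058995^(1/52) − 1 = 0.001103, so r = 0.057352 = 5.735%.

5.735%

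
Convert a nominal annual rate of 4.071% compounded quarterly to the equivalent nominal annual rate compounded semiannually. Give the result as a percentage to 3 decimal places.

EAR = (1 + 0.04071/4)^4 − 1 = 0.041336.
Solve (1 + r/2)^2 = 1.041336: r/2 = 1.041336^(1/2) − 1 = 0.020459, so r = 0.040917 = 4.092%.

4.092%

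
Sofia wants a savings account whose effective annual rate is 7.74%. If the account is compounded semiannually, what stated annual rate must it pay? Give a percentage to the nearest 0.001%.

(1 + r/2)^2 − 1 = 0.0774, so 1 + r/2 = 1.0774^(1/2).
r/2 = 0.037979, so r = 0.075958 = 7.596%.

7.596%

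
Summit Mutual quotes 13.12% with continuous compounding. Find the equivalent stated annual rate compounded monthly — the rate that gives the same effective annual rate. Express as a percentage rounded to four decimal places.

EAR under continuous compounding: e^0.1312 − 1 = 0.140196.
Solve (1 + r/12)^12 = 1.140196: r/12 = 1.140196^(1/12) − 1 = 0.010993, so r = 0.131920 = 13.1920%.

13.1920%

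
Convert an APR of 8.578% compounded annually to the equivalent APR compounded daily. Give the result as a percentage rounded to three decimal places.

Compounded annually, EAR = nominal = 0.085780.
Solve (1 + r/365)^365 = 1.085780: r/365 = 1.085780^(1/365) − 1 = 0.000226, so r = 0.082308 = 8.231%.

8.231%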